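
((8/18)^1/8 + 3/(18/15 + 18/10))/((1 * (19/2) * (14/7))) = 1/18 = 0.06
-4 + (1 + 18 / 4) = 3 / 2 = 1.50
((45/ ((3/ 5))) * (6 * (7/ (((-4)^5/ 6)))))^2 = 22325625/ 65536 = 340.66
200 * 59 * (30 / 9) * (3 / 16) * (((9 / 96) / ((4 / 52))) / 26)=22125 / 64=345.70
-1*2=-2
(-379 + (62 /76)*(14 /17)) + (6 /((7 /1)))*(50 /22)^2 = -373.90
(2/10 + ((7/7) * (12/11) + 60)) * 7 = 23597/55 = 429.04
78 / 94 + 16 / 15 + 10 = 8387 / 705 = 11.90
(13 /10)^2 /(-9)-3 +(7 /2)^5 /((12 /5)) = 6210817 /28800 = 215.65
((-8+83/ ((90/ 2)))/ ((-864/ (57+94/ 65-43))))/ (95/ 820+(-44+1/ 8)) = -2850607/ 1133528175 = -0.00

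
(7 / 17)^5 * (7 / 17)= 117649 / 24137569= 0.00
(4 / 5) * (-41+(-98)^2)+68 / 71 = 2716232 / 355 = 7651.36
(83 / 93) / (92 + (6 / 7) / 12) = 0.01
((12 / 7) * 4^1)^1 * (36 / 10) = 864 / 35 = 24.69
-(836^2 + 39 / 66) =-15375725 / 22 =-698896.59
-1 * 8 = -8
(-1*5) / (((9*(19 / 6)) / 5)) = -50 / 57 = -0.88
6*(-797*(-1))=4782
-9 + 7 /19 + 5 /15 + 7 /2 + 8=3.20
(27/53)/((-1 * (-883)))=27/46799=0.00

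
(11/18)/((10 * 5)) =11/900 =0.01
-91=-91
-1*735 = -735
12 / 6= 2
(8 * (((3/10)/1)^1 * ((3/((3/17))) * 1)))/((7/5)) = 204/7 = 29.14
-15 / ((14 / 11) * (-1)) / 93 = 0.13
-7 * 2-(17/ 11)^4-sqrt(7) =-288495/ 14641-sqrt(7) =-22.35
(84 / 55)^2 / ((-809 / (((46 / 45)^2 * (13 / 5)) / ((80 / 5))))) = -1347892 / 2753128125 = -0.00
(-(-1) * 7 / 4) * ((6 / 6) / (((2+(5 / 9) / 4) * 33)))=3 / 121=0.02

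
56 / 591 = 0.09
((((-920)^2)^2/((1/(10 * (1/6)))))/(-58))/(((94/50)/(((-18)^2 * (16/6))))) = -12895073280000000/1363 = -9460802112986.06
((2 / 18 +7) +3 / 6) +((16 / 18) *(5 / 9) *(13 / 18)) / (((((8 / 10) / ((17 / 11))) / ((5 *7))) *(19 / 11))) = 597593 / 27702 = 21.57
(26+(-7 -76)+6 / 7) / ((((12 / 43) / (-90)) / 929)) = 235487565 / 14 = 16820540.36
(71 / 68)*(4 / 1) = 71 / 17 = 4.18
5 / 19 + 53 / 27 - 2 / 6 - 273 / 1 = -271.11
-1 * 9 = -9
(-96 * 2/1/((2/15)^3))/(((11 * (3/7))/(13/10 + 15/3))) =-1190700/11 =-108245.45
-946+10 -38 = -974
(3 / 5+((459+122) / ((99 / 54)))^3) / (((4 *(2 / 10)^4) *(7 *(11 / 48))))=317719170409500 / 102487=3100092405.96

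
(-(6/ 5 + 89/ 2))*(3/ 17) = -1371/ 170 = -8.06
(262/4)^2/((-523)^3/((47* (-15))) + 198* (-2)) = 12098505/571105948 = 0.02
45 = 45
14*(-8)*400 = -44800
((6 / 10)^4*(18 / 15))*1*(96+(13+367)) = 231336 / 3125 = 74.03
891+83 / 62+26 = 56937 / 62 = 918.34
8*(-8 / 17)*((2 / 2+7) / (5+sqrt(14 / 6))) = -4.61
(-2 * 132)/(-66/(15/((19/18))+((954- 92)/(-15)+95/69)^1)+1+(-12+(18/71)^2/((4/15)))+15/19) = 6941392999464/220692814241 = 31.45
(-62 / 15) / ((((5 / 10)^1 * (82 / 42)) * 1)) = -4.23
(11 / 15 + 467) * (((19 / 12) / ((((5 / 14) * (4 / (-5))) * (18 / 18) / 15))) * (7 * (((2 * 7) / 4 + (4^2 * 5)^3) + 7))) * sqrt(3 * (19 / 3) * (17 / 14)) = -119442833461 * sqrt(4522) / 12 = -669335917178.36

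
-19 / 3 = -6.33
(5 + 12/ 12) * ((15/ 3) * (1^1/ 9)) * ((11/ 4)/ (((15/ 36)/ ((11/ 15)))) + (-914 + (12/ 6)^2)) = -15086/ 5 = -3017.20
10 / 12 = 5 / 6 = 0.83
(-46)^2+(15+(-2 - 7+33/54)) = 38207/18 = 2122.61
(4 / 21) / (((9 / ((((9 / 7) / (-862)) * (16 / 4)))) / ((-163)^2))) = -212552 / 63357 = -3.35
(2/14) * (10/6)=5/21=0.24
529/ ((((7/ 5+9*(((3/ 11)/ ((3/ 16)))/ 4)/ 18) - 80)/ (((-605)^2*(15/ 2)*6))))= -111112307.41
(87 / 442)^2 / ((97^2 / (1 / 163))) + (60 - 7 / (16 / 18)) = 31235731103037 / 599246639576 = 52.13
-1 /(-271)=1 /271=0.00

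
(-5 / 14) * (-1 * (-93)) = -465 / 14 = -33.21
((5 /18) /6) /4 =5 /432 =0.01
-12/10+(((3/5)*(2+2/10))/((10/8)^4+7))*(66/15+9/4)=-81654/302125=-0.27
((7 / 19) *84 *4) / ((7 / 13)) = 4368 / 19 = 229.89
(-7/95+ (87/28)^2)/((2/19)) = 713567/7840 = 91.02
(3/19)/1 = 3/19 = 0.16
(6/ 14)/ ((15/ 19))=19/ 35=0.54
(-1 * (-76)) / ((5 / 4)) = 304 / 5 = 60.80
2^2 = 4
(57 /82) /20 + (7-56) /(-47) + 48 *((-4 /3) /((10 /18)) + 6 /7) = -39376999 /539560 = -72.98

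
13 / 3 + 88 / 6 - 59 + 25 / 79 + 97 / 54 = -37.89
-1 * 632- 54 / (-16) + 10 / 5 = -5013 / 8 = -626.62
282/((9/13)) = 1222/3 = 407.33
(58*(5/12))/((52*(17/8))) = 145/663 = 0.22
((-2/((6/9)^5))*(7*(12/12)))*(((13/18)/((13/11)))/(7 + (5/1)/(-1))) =-2079/64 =-32.48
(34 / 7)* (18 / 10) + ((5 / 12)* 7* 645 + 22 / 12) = 794567 / 420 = 1891.83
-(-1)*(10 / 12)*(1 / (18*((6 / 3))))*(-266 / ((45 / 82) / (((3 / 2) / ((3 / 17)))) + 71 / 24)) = -927010 / 455103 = -2.04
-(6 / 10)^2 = -9 / 25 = -0.36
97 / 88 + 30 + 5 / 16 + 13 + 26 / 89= 44.71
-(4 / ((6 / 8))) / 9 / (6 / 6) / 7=-0.08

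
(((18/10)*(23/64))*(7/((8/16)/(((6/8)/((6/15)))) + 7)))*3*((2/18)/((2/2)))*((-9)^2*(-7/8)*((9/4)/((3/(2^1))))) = -2464749/111616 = -22.08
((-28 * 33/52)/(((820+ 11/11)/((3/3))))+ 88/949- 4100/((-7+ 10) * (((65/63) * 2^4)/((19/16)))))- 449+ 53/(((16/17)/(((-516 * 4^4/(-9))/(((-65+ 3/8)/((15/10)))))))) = -508671817135411/25779820352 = -19731.39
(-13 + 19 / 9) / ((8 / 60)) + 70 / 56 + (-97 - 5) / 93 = -30323 / 372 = -81.51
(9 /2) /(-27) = -1 /6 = -0.17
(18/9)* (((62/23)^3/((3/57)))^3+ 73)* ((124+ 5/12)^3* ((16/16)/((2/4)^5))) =309005384020691938110137414819/48631121859501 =6354066536104841.10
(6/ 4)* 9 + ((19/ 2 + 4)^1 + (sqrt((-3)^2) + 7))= 37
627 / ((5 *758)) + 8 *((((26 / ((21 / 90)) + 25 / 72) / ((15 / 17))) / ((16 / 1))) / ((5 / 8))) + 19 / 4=152228513 / 1432620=106.26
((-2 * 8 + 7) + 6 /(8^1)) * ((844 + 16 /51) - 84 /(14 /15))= -211585 /34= -6223.09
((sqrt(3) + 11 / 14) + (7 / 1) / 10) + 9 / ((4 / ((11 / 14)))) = sqrt(3) + 911 / 280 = 4.99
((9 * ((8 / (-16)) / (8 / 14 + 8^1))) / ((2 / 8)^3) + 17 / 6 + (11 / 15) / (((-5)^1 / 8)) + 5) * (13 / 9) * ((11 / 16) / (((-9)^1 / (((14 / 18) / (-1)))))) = -449449 / 194400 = -2.31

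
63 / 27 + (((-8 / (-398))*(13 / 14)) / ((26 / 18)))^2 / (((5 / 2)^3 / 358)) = 1700676683 / 727668375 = 2.34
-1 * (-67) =67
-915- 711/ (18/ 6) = -1152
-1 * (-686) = 686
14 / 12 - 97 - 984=-6479 / 6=-1079.83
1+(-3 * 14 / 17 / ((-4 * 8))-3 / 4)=89 / 272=0.33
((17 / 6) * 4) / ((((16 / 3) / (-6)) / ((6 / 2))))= -153 / 4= -38.25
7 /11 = 0.64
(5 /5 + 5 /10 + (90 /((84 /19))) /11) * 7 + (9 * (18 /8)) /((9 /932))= 23325 /11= 2120.45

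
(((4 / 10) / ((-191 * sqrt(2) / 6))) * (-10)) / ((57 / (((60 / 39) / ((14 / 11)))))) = 440 * sqrt(2) / 330239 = 0.00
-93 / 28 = -3.32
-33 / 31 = -1.06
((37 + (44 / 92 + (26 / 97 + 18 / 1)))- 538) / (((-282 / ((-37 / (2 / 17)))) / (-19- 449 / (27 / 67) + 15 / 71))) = 122486030691521 / 201010869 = 609350.29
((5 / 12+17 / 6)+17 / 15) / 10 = 263 / 600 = 0.44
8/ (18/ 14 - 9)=-1.04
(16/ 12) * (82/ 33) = 328/ 99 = 3.31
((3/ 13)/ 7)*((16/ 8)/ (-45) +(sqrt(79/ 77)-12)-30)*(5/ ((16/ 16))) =-1892/ 273 +15*sqrt(6083)/ 7007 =-6.76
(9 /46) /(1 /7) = 1.37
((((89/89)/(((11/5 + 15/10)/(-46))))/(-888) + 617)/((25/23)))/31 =116567519/6365850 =18.31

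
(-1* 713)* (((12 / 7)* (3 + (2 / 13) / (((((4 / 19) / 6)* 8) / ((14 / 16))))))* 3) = -18577215 / 1456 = -12759.08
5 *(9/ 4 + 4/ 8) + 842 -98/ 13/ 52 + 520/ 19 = 11340911/ 12844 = 882.97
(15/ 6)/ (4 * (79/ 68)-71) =-85/ 2256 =-0.04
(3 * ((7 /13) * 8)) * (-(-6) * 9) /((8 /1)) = 1134 /13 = 87.23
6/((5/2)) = 12/5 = 2.40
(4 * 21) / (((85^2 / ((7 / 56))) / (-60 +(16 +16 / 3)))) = -0.06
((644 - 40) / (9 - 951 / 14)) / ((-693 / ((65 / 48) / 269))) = 1963 / 26364690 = 0.00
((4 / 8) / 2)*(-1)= -0.25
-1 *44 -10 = -54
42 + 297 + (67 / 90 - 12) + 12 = 339.74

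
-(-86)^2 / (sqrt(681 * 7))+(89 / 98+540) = 53009 / 98 - 7396 * sqrt(4767) / 4767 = 433.79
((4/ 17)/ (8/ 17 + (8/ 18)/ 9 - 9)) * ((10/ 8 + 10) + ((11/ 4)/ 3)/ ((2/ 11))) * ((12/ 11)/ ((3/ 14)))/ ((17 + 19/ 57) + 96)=-13041/ 642235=-0.02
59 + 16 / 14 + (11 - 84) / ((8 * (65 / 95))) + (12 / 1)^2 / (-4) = 7867 / 728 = 10.81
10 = 10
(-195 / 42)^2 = 4225 / 196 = 21.56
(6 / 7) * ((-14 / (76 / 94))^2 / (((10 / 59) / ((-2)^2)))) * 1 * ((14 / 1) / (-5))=-153269256 / 9025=-16982.74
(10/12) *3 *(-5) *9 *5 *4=-2250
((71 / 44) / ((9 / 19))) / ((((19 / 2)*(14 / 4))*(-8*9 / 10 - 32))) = -355 / 135828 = -0.00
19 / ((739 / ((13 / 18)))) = 247 / 13302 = 0.02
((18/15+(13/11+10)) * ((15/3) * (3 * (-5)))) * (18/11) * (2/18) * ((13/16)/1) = -137.18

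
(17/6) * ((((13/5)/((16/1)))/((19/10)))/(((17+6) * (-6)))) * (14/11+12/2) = -1105/86526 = -0.01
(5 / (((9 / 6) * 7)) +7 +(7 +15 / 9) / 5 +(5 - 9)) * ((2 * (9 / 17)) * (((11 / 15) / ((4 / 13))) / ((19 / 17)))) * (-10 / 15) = -78221 / 9975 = -7.84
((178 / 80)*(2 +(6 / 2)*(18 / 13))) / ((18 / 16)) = 1424 / 117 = 12.17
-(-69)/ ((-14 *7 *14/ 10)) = -345/ 686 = -0.50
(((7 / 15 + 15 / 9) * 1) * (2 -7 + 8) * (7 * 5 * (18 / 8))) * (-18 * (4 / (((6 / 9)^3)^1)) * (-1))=122472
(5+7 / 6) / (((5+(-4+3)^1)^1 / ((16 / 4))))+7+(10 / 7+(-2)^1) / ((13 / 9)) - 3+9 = 10249 / 546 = 18.77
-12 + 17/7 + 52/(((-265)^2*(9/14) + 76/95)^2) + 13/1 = 239681856649864/69907207669327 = 3.43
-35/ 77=-5/ 11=-0.45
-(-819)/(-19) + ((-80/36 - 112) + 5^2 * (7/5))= -20918/171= -122.33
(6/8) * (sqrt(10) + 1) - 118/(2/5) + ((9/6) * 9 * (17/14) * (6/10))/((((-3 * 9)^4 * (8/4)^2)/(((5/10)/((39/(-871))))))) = -6486730619/22044960 + 3 * sqrt(10)/4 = -291.88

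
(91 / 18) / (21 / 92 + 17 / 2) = 4186 / 7227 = 0.58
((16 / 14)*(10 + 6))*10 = 1280 / 7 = 182.86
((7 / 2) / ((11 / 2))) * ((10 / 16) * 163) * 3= 194.49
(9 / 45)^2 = 1 / 25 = 0.04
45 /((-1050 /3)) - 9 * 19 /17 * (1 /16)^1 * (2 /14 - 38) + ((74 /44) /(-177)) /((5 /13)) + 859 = 467435527 /529584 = 882.65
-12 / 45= -4 / 15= -0.27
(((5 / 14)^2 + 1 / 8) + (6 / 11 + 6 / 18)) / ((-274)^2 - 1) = 2927 / 194234040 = 0.00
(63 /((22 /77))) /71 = 441 /142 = 3.11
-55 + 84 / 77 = -593 / 11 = -53.91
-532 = -532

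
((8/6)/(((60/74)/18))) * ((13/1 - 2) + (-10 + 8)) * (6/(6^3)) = 37/5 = 7.40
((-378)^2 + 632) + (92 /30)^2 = 32293216 /225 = 143525.40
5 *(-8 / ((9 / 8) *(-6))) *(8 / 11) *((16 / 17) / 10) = 2048 / 5049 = 0.41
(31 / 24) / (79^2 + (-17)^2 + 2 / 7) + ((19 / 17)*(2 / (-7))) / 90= -6560879 / 1958302080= -0.00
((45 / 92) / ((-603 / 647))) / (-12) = 3235 / 73968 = 0.04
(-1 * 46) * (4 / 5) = -184 / 5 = -36.80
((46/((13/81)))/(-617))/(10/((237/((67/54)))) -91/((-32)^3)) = -781276741632/92719463369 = -8.43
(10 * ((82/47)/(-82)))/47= -10/2209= -0.00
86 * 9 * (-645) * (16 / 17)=-7987680 / 17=-469863.53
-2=-2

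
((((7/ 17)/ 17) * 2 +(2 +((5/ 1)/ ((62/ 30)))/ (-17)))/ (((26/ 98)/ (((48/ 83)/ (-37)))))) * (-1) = 40165104/ 357670157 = 0.11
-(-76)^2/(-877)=6.59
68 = 68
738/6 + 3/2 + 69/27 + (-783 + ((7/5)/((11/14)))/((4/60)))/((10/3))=-49414/495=-99.83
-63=-63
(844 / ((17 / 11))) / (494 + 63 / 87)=269236 / 243899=1.10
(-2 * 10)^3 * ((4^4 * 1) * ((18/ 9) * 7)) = -28672000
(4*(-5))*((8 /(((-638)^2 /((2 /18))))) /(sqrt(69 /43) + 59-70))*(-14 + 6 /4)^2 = 0.00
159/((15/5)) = 53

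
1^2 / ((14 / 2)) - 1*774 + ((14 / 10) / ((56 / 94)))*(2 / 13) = -703881 / 910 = -773.50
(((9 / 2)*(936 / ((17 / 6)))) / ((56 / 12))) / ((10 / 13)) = 246402 / 595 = 414.12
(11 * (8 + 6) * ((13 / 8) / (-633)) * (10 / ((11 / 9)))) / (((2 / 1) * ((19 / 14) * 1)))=-9555 / 8018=-1.19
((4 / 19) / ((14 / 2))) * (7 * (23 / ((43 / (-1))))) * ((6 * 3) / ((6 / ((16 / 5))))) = -4416 / 4085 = -1.08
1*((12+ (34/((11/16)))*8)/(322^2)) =1121/285131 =0.00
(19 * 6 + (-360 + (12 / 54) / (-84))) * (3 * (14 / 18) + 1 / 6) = -464945 / 756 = -615.01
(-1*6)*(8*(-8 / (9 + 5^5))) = 192 / 1567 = 0.12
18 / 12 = 3 / 2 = 1.50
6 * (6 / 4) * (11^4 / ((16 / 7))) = 922383 / 16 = 57648.94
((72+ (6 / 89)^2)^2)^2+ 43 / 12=1269816587260210932455275 / 47239065668424972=26880645.70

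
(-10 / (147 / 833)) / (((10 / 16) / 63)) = -5712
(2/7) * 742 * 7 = 1484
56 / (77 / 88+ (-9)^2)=448 / 655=0.68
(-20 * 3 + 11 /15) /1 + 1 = -874 /15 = -58.27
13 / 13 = 1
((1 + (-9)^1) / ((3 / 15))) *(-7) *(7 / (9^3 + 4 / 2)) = 1960 / 731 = 2.68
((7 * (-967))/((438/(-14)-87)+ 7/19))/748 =900277/11730884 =0.08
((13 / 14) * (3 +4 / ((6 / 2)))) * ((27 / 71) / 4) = 1521 / 3976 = 0.38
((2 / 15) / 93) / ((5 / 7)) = 14 / 6975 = 0.00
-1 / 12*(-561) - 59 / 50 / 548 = 1280891 / 27400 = 46.75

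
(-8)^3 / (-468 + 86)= 256 / 191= 1.34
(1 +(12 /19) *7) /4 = 103 /76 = 1.36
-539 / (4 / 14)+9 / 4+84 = -7201 / 4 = -1800.25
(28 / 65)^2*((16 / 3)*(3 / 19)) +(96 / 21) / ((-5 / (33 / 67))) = -11070944 / 37648975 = -0.29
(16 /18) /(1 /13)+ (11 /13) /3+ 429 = 51578 /117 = 440.84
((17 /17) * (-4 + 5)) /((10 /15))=3 /2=1.50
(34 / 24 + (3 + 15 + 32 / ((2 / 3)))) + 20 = 1049 / 12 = 87.42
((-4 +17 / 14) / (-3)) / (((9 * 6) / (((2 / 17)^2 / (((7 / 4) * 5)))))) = 0.00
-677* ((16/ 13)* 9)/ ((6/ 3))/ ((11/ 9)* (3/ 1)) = -146232/ 143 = -1022.60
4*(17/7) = 68/7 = 9.71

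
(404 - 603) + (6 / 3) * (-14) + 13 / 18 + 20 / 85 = -69169 / 306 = -226.04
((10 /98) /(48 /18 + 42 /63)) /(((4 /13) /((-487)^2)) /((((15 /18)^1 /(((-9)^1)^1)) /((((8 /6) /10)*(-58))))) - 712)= -231239775 /5378328028304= -0.00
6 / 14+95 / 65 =172 / 91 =1.89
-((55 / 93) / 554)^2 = -3025 / 2654516484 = -0.00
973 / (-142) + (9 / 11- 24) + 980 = 1483847 / 1562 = 949.97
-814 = -814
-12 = -12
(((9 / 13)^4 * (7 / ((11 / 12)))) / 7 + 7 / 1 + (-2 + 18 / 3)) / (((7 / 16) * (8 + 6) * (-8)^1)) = -3534613 / 15394379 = -0.23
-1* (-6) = 6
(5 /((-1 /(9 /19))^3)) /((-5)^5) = 729 /4286875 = 0.00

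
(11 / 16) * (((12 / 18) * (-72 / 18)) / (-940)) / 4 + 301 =6790571 / 22560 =301.00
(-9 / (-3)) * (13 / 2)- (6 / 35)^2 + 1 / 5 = 48193 / 2450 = 19.67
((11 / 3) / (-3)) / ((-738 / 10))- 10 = -33155 / 3321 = -9.98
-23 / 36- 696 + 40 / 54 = -75157 / 108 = -695.90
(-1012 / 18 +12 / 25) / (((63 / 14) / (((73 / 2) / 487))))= -915566 / 986175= -0.93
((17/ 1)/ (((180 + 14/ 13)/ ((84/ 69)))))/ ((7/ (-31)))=-0.51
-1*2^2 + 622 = 618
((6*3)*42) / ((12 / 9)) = 567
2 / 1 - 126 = -124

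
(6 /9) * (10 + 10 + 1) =14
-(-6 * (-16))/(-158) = 48/79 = 0.61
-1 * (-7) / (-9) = -7 / 9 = -0.78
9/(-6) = -3/2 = -1.50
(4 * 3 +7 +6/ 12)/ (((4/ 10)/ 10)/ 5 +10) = 1625/ 834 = 1.95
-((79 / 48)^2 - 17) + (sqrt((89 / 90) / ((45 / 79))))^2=8308543 / 518400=16.03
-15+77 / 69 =-958 / 69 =-13.88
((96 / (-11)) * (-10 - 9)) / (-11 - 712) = -0.23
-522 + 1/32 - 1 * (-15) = -506.97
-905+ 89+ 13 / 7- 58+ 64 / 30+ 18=-89461 / 105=-852.01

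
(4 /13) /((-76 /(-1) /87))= 87 /247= 0.35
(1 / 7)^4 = 0.00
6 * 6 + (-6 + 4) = 34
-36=-36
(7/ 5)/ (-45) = -7/ 225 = -0.03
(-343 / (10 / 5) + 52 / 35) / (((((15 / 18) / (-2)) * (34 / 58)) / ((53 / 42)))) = 18291837 / 20825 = 878.36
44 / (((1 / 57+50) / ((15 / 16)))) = 9405 / 11404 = 0.82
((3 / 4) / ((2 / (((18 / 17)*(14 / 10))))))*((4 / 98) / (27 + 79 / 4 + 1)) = 54 / 113645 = 0.00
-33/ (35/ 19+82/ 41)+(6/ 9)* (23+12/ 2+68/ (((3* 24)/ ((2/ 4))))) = 11.06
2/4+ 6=6.50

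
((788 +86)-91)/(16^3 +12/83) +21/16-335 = -333.50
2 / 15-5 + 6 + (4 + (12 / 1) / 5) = 113 / 15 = 7.53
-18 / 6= -3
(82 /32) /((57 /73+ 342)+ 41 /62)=92783 /12435352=0.01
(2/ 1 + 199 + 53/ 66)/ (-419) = -13319/ 27654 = -0.48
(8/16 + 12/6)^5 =3125/32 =97.66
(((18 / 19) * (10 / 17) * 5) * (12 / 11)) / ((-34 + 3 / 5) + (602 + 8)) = 18000 / 3414433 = 0.01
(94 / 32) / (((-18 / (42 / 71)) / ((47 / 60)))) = -15463 / 204480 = -0.08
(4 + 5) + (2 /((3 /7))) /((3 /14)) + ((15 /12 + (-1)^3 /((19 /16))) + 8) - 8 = 21331 /684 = 31.19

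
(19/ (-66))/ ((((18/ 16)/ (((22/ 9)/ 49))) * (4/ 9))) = -38/ 1323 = -0.03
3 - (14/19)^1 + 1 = 62/19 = 3.26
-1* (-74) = 74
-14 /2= -7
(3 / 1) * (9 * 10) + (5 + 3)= 278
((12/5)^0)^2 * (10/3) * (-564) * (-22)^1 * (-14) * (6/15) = -231616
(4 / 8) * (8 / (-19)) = -4 / 19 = -0.21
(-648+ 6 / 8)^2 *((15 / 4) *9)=904894335 / 64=14138973.98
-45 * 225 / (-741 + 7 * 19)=10125 / 608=16.65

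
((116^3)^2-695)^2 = 5936027038444735593938641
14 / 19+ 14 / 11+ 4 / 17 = 7976 / 3553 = 2.24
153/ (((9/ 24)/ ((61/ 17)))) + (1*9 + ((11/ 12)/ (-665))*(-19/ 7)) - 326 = 3372191/ 2940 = 1147.00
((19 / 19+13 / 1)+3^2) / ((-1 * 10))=-23 / 10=-2.30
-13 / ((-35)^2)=-13 / 1225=-0.01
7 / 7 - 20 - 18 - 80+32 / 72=-1049 / 9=-116.56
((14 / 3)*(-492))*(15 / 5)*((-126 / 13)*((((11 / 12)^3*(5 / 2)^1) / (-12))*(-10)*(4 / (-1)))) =-66849475 / 156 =-428522.28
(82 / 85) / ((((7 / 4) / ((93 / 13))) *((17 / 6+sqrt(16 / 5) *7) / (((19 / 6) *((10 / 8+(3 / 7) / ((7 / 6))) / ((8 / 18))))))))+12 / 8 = 75765696 / 119407561+2480295492 *sqrt(5) / 1449948955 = 4.46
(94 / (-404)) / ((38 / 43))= -2021 / 7676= -0.26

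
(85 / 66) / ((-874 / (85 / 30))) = -1445 / 346104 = -0.00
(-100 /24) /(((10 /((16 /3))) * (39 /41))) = -820 /351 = -2.34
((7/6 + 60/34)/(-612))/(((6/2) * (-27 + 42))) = -299/2809080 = -0.00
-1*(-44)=44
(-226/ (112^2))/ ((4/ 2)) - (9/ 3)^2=-113009/ 12544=-9.01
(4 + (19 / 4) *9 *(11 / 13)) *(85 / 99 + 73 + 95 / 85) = 263600465 / 87516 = 3012.03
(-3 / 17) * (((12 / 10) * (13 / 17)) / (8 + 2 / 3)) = -27 / 1445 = -0.02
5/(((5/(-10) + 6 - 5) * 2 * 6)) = 5/6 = 0.83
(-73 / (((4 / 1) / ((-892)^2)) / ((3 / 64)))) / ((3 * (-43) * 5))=3630217 / 3440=1055.30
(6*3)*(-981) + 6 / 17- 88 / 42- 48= -17707.74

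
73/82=0.89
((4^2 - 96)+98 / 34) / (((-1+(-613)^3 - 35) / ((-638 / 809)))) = -836418 / 3167954493049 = -0.00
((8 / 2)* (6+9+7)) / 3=29.33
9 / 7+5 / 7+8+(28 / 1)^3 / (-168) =-120.67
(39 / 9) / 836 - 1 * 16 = -40115 / 2508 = -15.99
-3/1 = -3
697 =697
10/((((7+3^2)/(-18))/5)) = -225/4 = -56.25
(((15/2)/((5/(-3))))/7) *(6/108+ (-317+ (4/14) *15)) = 39395/196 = 200.99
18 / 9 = 2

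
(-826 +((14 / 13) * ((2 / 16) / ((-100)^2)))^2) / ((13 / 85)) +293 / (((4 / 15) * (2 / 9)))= -456.39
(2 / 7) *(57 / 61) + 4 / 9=2734 / 3843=0.71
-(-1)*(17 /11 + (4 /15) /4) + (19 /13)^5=507320273 /61263345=8.28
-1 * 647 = -647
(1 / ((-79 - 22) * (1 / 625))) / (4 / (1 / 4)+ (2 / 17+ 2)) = -10625 / 31108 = -0.34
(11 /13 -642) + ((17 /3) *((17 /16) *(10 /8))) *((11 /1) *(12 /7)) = -726885 /1456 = -499.23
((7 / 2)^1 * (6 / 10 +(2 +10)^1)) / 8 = 441 / 80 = 5.51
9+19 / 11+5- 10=63 / 11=5.73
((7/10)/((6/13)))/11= 91/660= 0.14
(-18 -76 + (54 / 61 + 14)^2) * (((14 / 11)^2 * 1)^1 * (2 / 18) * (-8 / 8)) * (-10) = 310130800 / 1350723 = 229.60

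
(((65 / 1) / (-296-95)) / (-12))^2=4225 / 22014864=0.00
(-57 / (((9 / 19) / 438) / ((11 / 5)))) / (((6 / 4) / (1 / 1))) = -1159532 / 15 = -77302.13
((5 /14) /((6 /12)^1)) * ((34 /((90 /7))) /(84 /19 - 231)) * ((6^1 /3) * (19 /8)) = -6137 /154980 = -0.04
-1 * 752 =-752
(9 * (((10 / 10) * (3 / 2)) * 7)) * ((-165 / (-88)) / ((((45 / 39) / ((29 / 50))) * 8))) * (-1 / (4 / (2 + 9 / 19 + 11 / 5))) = -7909083 / 608000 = -13.01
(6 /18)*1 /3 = 1 /9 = 0.11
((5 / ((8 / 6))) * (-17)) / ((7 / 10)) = -1275 / 14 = -91.07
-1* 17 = -17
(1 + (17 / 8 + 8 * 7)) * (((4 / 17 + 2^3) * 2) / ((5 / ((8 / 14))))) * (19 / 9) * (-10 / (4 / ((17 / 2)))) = -44935 / 9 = -4992.78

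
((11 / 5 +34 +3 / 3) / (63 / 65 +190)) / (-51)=-806 / 211021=-0.00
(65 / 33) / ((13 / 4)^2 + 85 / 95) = 19760 / 114939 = 0.17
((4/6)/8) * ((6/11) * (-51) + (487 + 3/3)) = 2531/66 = 38.35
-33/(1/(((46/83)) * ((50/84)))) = -6325/581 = -10.89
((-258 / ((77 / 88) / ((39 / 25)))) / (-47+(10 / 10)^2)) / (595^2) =40248 / 1424950625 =0.00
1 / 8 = 0.12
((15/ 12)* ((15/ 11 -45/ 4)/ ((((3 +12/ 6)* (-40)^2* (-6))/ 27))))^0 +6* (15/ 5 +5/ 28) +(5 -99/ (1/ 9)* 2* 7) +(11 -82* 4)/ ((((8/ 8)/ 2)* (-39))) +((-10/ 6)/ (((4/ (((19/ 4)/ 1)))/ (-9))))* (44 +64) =-11475743/ 1092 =-10508.92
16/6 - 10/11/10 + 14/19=2077/627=3.31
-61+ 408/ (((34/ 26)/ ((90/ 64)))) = 1511/ 4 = 377.75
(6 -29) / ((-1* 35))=23 / 35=0.66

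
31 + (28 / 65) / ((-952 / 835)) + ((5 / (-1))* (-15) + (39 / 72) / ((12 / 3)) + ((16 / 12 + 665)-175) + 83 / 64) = 8463597 / 14144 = 598.39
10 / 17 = 0.59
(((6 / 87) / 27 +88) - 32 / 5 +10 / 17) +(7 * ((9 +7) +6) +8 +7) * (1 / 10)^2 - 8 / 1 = 101004919 / 1331100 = 75.88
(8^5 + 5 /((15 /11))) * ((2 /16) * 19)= 1867985 /24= 77832.71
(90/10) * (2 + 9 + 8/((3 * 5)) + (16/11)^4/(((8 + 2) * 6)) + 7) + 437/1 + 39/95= 841327288/1390895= 604.88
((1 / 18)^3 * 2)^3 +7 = 173564379073 / 24794911296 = 7.00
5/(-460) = -1/92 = -0.01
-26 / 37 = -0.70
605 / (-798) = -605 / 798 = -0.76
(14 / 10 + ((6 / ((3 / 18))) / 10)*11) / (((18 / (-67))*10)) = -15.26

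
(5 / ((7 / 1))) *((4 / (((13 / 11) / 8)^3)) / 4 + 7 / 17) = 58002015 / 261443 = 221.85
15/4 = 3.75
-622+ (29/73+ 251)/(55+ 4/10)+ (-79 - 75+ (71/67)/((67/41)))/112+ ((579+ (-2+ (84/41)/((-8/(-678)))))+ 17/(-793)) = 43559338044674385/330542495292464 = 131.78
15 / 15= 1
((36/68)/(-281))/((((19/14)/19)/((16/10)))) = -1008/23885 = -0.04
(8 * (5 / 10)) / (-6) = -2 / 3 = -0.67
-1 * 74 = -74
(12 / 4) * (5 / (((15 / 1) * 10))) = 1 / 10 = 0.10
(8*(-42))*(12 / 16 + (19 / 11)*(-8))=48300 / 11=4390.91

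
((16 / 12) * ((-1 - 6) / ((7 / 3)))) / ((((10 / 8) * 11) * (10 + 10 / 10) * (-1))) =16 / 605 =0.03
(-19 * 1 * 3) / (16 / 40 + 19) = -285 / 97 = -2.94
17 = 17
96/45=32/15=2.13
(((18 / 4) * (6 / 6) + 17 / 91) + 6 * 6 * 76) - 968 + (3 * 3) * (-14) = 299697 / 182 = 1646.69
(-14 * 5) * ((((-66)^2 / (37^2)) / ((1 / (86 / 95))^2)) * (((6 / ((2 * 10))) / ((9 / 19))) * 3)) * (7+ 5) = -2706225984 / 650275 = -4161.66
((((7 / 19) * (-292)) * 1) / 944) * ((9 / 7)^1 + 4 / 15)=-11899 / 67260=-0.18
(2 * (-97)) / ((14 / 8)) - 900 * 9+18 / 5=-287254 / 35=-8207.26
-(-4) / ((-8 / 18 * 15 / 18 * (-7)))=54 / 35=1.54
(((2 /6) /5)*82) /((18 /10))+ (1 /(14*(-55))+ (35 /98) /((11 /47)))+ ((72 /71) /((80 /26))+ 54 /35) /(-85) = 4.54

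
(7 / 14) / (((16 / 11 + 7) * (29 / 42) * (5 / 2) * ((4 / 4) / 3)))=462 / 4495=0.10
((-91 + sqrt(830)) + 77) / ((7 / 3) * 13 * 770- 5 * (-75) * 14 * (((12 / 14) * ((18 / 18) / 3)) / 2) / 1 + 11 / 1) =-42 / 72353 + 3 * sqrt(830) / 72353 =0.00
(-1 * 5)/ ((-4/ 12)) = 15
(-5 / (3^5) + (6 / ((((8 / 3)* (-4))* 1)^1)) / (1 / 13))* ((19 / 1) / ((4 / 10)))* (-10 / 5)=2708545 / 3888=696.64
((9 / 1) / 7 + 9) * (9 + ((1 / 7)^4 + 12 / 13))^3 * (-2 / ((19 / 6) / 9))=-231076907469606290688 / 4044437961419401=-57134.49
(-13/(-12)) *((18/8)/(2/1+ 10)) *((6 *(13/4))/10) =507/1280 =0.40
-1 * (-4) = 4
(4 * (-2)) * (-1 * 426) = 3408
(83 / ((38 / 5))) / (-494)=-415 / 18772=-0.02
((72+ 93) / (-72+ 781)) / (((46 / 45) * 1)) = 7425 / 32614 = 0.23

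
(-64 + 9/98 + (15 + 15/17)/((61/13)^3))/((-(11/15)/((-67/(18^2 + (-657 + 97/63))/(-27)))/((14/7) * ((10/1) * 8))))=-323057403175400/3102210384889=-104.14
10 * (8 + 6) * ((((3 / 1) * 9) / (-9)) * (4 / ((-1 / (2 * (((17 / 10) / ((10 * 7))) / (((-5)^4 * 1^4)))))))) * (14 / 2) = 2856 / 3125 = 0.91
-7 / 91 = -1 / 13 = -0.08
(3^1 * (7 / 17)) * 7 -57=-822 / 17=-48.35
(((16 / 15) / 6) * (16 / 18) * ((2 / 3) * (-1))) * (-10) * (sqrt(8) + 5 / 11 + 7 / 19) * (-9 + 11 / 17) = -72704 * sqrt(2) / 4131- 6252544 / 863379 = -32.13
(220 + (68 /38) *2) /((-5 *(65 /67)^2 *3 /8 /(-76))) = 203405568 /21125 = 9628.67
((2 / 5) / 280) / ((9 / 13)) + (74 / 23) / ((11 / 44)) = 1865099 / 144900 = 12.87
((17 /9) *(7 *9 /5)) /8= 119 /40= 2.98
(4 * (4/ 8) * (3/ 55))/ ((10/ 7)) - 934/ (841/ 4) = -1009739/ 231275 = -4.37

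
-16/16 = -1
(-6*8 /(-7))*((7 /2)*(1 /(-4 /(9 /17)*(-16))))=27 /136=0.20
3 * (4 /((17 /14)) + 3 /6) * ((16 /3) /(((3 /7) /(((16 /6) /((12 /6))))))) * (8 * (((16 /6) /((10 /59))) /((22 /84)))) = 254593024 /2805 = 90764.00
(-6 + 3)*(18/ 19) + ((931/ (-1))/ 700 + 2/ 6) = -21881/ 5700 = -3.84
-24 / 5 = -4.80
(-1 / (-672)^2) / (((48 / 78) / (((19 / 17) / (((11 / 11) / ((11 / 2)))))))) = -2717 / 122830848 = -0.00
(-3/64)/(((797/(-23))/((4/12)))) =23/51008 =0.00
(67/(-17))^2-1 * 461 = -445.47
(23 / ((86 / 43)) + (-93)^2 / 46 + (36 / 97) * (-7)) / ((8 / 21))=9226077 / 17848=516.92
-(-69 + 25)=44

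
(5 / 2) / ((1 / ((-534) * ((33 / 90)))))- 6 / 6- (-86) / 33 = -32201 / 66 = -487.89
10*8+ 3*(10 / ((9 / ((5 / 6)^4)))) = 158645 / 1944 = 81.61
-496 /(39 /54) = -8928 /13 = -686.77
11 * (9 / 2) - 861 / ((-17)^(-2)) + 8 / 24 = -1492675 / 6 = -248779.17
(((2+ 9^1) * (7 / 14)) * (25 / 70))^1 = 55 / 28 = 1.96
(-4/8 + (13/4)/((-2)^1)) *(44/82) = -187/164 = -1.14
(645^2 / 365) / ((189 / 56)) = 73960 / 219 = 337.72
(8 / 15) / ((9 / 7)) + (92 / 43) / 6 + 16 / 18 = 9638 / 5805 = 1.66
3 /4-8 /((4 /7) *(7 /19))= -149 /4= -37.25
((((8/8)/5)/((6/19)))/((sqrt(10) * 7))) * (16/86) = 38 * sqrt(10)/22575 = 0.01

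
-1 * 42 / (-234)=7 / 39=0.18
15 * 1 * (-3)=-45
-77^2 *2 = -11858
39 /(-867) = -13 /289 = -0.04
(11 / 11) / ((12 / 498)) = 83 / 2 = 41.50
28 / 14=2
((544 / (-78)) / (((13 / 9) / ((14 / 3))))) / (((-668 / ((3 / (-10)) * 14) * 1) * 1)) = -19992 / 141115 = -0.14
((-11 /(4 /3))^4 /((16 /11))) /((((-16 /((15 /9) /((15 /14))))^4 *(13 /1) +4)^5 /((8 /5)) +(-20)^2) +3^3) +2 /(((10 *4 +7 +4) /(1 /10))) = 13324973346274542505380086716500909899339727317 /3397868203300008338804237553362015863379011522560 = 0.00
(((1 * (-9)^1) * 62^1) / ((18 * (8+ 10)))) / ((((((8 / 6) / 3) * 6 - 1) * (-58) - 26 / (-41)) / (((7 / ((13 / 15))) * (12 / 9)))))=44485 / 230334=0.19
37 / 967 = 0.04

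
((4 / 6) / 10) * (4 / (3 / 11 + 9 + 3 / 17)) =0.03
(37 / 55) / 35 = 37 / 1925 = 0.02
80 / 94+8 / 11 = 816 / 517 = 1.58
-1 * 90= -90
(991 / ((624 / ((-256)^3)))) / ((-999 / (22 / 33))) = 2078277632 / 116883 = 17780.84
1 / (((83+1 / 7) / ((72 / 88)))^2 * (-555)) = -147 / 842481860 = -0.00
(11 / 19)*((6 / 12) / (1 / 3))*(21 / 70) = 99 / 380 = 0.26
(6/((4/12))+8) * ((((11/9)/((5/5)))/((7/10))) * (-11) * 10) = -314600/63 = -4993.65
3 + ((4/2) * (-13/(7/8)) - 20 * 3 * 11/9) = -2101/21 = -100.05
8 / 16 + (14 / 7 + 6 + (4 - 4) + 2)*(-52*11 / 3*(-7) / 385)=211 / 6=35.17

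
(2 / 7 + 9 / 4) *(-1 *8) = -142 / 7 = -20.29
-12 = -12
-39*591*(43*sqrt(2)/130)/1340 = -76239*sqrt(2)/13400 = -8.05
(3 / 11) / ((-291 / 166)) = -166 / 1067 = -0.16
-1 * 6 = -6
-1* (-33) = 33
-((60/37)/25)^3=-1728/6331625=-0.00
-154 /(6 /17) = -1309 /3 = -436.33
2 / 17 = 0.12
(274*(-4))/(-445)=1096/445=2.46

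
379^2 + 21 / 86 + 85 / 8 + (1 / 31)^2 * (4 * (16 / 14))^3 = 16288741538581 / 113390312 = 143651.97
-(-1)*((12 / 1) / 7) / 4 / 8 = 3 / 56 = 0.05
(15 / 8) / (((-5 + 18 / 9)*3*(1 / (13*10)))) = -325 / 12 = -27.08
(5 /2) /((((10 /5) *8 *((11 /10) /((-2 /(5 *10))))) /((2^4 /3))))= -1 /33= -0.03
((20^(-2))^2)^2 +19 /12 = 121600000003 /76800000000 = 1.58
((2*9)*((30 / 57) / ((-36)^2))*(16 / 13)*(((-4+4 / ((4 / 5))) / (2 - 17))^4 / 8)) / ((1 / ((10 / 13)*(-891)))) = -0.00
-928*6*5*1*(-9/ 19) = 250560/ 19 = 13187.37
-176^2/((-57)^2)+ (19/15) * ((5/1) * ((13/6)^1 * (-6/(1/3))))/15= -422381/16245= -26.00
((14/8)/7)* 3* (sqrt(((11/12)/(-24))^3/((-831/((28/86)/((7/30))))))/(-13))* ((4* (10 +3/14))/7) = -121* sqrt(1310210)/1344704256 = -0.00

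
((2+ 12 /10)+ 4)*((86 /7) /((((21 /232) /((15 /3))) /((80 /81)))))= 6384640 /1323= 4825.88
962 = 962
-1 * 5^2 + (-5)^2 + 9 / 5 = 9 / 5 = 1.80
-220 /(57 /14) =-3080 /57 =-54.04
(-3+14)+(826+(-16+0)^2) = 1093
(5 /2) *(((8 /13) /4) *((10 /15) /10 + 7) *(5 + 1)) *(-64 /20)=-3392 /65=-52.18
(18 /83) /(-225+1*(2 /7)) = -126 /130559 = -0.00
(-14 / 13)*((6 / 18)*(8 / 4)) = -28 / 39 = -0.72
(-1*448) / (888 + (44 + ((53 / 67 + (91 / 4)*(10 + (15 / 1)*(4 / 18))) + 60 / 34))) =-1530816 / 4229867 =-0.36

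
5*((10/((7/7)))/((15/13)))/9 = 130/27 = 4.81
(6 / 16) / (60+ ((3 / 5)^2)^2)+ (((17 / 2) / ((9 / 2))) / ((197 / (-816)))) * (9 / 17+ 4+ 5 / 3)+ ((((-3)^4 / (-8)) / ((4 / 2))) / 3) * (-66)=5588391527 / 88841484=62.90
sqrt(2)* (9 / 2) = 9* sqrt(2) / 2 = 6.36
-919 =-919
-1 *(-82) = 82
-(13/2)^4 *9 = -16065.56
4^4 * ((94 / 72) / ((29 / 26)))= 78208 / 261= 299.65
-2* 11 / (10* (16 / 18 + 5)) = -99 / 265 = -0.37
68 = 68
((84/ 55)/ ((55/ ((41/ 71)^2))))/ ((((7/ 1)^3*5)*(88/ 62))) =156333/ 41096122375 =0.00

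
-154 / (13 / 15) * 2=-4620 / 13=-355.38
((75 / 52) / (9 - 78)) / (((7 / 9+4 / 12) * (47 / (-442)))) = 0.18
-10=-10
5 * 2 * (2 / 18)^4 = 0.00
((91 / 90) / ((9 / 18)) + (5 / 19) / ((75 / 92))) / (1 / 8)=3208 / 171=18.76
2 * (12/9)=2.67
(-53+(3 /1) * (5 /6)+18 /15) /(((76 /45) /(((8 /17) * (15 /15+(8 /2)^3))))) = -892.89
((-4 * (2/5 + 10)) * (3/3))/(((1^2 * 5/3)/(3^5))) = -151632/25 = -6065.28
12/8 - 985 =-1967/2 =-983.50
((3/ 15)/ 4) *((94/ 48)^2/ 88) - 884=-896161631/ 1013760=-884.00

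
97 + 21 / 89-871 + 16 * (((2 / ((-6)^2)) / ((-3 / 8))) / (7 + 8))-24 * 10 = -1013.92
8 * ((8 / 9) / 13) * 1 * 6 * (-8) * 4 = -4096 / 39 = -105.03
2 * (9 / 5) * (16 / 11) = 288 / 55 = 5.24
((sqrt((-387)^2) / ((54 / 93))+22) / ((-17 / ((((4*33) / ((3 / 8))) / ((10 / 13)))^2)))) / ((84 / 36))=-636045696 / 175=-3634546.83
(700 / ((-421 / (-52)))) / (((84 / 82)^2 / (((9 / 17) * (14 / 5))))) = 874120 / 7157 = 122.13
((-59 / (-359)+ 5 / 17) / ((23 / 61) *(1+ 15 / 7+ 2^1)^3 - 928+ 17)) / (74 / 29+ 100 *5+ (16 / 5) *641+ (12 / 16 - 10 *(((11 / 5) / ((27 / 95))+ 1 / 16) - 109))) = -366710558256 / 2452510165340479421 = -0.00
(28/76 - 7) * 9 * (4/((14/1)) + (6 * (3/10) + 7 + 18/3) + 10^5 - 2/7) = -567083916/95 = -5969304.38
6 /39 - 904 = -11750 /13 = -903.85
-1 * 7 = -7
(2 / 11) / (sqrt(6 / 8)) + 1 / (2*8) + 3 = 4*sqrt(3) / 33 + 49 / 16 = 3.27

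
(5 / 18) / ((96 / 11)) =55 / 1728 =0.03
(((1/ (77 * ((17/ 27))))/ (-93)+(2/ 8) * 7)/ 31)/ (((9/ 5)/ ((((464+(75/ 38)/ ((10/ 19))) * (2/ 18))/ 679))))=2656979035/ 1106974992816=0.00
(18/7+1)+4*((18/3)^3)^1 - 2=6059/7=865.57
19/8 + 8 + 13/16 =179/16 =11.19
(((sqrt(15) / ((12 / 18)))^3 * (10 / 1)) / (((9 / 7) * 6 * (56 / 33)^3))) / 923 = 2695275 * sqrt(15) / 185249792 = 0.06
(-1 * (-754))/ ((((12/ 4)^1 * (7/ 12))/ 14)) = 6032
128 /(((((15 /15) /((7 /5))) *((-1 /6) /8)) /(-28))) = 1204224 /5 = 240844.80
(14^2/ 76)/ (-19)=-49/ 361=-0.14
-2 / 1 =-2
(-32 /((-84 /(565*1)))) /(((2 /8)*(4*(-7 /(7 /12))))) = -17.94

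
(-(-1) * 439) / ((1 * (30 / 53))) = 23267 / 30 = 775.57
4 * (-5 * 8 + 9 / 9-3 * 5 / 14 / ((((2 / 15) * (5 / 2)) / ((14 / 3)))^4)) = -164796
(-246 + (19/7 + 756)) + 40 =3869/7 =552.71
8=8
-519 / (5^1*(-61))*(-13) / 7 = -6747 / 2135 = -3.16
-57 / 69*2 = -1.65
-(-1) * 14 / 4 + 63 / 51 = 161 / 34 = 4.74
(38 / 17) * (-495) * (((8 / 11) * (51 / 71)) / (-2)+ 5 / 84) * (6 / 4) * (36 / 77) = 101812545 / 650573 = 156.50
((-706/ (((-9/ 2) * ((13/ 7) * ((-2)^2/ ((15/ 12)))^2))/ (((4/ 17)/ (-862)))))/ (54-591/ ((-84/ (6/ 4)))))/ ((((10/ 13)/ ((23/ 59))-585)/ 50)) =1989155/ 664900499394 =0.00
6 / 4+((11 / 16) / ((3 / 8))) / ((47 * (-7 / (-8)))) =3049 / 1974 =1.54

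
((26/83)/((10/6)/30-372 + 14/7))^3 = -102503232/168834548902312873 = -0.00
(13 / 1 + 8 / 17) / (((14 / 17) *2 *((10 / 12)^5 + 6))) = 445176 / 348467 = 1.28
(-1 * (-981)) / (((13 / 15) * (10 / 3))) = 8829 / 26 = 339.58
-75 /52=-1.44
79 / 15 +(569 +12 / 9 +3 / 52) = 149671 / 260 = 575.66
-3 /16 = -0.19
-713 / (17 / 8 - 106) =5704 / 831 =6.86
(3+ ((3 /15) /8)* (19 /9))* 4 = 12.21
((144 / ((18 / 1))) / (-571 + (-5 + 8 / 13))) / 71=-13 / 66385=-0.00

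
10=10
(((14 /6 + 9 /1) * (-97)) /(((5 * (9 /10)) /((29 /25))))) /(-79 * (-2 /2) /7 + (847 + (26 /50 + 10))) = -1338988 /4105107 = -0.33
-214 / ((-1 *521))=214 / 521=0.41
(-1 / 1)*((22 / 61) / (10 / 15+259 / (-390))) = -8580 / 61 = -140.66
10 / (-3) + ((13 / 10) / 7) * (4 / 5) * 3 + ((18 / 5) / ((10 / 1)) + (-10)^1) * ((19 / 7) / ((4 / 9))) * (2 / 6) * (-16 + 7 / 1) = 72967 / 420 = 173.73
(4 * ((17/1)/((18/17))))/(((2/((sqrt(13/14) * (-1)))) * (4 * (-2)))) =289 * sqrt(182)/1008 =3.87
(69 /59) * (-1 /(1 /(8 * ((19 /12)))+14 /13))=-1.01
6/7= 0.86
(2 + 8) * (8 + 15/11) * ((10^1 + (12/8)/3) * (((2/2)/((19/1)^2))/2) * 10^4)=54075000/3971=13617.48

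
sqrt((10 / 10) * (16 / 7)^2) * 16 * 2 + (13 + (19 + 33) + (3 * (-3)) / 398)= 384803 / 2786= 138.12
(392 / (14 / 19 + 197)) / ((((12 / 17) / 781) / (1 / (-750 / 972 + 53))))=78527988 / 1869881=42.00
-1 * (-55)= 55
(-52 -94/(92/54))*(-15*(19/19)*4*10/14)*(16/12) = 6124.22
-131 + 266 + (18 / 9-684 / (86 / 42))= -8473 / 43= -197.05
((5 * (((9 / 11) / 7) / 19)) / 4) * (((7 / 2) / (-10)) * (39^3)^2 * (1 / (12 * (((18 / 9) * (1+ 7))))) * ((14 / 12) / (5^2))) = -24631206327 / 10700800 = -2301.81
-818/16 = -409/8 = -51.12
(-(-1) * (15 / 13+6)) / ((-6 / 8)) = -124 / 13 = -9.54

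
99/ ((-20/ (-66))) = 3267/ 10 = 326.70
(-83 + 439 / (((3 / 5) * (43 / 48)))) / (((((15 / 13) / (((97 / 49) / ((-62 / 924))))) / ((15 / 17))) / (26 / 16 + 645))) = -970256572857 / 90644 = -10704035.27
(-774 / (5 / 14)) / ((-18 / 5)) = 602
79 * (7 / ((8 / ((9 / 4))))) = 4977 / 32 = 155.53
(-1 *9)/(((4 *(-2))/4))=4.50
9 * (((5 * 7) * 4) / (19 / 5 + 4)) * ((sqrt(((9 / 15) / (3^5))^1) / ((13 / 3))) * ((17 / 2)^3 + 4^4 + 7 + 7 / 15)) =737177 * sqrt(5) / 1014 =1625.62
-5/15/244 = -1/732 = -0.00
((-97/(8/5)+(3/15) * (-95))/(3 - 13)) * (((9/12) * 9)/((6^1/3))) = 17199/640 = 26.87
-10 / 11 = -0.91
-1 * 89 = -89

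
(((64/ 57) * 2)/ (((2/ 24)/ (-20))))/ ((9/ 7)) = -71680/ 171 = -419.18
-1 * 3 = -3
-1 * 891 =-891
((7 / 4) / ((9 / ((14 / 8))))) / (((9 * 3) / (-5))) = -245 / 3888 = -0.06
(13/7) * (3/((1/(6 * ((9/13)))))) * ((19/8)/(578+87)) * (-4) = -81/245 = -0.33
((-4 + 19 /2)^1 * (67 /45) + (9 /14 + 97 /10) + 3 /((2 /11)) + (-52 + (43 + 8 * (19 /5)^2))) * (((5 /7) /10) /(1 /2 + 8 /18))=10.71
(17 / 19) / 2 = 17 / 38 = 0.45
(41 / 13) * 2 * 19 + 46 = 2156 / 13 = 165.85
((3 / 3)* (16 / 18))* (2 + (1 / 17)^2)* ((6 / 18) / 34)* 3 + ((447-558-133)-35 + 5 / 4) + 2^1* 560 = 49658779 / 58956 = 842.30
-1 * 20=-20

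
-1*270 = -270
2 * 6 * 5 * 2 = 120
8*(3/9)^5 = 8/243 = 0.03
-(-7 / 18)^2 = -0.15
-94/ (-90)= 47/ 45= 1.04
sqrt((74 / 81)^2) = 0.91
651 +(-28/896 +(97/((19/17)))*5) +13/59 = 38926015/35872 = 1085.14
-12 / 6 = -2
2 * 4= 8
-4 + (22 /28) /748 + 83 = 75209 /952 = 79.00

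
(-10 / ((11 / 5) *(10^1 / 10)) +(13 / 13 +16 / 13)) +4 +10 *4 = 41.69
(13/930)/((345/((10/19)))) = 13/609615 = 0.00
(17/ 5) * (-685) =-2329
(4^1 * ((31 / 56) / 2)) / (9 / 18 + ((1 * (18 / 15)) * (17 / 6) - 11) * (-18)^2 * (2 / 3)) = -155 / 229754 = -0.00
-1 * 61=-61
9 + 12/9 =10.33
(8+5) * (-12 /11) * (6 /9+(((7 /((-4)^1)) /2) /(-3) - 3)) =637 /22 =28.95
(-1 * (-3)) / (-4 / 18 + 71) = 27 / 637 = 0.04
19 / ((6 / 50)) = 158.33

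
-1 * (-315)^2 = -99225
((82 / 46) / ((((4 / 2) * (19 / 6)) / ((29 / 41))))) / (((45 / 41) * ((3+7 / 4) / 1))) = 4756 / 124545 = 0.04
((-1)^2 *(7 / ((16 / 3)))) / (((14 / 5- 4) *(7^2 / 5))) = -25 / 224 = -0.11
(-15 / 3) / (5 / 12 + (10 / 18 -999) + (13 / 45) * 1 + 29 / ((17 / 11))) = 15300 / 2995661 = 0.01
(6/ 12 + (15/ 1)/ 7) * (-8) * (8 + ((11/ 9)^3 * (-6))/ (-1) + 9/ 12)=-708661/ 1701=-416.61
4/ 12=0.33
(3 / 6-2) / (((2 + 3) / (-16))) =24 / 5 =4.80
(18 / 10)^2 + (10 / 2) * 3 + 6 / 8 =1899 / 100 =18.99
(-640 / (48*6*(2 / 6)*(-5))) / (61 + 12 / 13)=52 / 2415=0.02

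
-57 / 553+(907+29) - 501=240498 / 553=434.90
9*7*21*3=3969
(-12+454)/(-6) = -221/3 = -73.67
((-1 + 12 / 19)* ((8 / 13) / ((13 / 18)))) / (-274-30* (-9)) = 252 / 3211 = 0.08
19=19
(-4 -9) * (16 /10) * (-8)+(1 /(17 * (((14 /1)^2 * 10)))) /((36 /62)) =19960019 /119952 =166.40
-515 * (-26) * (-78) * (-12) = 12533040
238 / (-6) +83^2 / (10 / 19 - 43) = -162902 / 807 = -201.86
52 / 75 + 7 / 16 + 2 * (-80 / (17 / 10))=-1896931 / 20400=-92.99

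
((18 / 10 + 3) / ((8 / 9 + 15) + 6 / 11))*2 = 4752 / 8135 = 0.58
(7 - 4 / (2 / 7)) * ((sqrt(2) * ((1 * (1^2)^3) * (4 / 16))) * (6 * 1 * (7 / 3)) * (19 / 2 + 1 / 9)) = -8477 * sqrt(2) / 36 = -333.01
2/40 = 1/20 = 0.05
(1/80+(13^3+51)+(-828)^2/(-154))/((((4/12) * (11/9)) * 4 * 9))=-40726809/271040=-150.26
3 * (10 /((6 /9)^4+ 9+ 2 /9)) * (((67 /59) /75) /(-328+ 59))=-10854 /60547865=-0.00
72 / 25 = 2.88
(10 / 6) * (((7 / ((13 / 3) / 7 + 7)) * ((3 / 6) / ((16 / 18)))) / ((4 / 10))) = 2205 / 1024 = 2.15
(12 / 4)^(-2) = 1 / 9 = 0.11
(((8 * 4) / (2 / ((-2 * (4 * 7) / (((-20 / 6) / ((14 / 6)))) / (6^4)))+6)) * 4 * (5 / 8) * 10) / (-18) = -0.62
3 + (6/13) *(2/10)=201/65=3.09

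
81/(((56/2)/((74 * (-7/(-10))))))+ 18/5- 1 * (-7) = 3209/20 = 160.45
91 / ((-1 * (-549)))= 91 / 549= 0.17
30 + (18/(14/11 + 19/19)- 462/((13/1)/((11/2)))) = -51201/325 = -157.54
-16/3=-5.33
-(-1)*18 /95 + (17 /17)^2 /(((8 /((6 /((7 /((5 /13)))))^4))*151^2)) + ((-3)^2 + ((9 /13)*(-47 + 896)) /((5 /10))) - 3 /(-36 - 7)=7567557476774551404 /6387214846333685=1184.80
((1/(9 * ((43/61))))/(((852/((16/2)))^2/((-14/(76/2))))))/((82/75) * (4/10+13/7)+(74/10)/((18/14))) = -1494500/2400387725007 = -0.00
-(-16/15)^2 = -256/225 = -1.14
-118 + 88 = -30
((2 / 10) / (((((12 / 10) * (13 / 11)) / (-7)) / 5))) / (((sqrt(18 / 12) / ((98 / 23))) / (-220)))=4150300 * sqrt(6) / 2691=3777.82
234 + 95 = 329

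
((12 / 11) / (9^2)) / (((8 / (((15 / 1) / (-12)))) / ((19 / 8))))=-95 / 19008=-0.00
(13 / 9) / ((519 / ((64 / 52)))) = 16 / 4671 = 0.00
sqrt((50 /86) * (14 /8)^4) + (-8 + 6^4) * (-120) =-154560 + 245 * sqrt(43) /688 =-154557.66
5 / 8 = 0.62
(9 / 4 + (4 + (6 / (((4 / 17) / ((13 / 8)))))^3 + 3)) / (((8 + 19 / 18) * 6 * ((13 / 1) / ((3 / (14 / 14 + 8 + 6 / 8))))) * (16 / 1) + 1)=874416405 / 451342336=1.94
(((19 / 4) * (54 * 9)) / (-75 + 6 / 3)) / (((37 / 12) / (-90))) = 2493180 / 2701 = 923.06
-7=-7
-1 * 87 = -87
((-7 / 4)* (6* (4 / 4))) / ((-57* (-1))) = -7 / 38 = -0.18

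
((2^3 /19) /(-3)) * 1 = -8 /57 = -0.14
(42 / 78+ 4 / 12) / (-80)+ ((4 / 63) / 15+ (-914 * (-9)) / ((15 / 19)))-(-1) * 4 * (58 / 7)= 1027294913 / 98280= 10452.74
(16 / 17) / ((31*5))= 16 / 2635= 0.01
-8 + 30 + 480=502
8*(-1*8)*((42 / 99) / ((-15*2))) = 448 / 495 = 0.91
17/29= 0.59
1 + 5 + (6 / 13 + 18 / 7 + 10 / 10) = 913 / 91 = 10.03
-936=-936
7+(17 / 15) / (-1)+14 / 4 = 281 / 30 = 9.37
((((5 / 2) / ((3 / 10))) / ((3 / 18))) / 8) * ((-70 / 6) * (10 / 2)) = -4375 / 12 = -364.58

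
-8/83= -0.10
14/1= 14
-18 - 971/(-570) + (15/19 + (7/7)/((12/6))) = -4277/285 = -15.01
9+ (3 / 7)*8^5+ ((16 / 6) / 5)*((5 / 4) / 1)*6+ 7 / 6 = 14057.60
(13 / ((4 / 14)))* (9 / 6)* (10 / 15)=91 / 2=45.50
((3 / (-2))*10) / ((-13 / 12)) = 180 / 13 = 13.85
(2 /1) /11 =2 /11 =0.18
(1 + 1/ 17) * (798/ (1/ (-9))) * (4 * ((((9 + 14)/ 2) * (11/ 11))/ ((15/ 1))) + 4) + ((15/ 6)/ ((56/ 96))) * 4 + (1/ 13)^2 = -5401926221/ 100555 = -53721.11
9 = 9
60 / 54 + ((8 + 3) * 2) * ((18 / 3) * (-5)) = -5930 / 9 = -658.89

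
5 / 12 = 0.42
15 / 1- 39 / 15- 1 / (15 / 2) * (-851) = 1888 / 15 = 125.87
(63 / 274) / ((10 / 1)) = 63 / 2740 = 0.02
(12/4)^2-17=-8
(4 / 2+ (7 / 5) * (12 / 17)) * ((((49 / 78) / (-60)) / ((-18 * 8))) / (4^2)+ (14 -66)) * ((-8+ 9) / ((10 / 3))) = -71209076657 / 1527552000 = -46.62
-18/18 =-1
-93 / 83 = -1.12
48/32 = 3/2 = 1.50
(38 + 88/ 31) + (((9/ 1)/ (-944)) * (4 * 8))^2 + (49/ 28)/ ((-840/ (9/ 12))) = 2826765689/ 69063040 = 40.93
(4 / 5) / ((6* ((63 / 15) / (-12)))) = -8 / 21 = -0.38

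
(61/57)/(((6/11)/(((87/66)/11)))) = 1769/7524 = 0.24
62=62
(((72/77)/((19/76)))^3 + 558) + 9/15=1394536029/2282665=610.92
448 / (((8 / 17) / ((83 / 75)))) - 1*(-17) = 80291 / 75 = 1070.55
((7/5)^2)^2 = 3.84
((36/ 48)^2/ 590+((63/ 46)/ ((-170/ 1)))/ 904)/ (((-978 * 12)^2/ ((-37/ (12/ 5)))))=-0.00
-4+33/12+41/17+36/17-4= -49/68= -0.72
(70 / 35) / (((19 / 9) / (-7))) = -126 / 19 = -6.63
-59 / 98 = -0.60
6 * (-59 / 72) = -59 / 12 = -4.92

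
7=7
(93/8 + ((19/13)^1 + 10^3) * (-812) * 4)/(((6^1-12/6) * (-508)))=1600.76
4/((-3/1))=-4/3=-1.33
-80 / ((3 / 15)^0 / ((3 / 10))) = -24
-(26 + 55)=-81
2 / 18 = 1 / 9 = 0.11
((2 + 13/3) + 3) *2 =56/3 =18.67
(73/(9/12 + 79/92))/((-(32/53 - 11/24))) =-2135688/6845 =-312.01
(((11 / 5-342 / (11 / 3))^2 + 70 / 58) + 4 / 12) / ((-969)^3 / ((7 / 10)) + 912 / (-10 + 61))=-259805845243 / 40706604547321350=-0.00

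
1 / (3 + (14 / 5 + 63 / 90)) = 2 / 13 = 0.15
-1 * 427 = -427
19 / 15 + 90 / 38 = 1036 / 285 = 3.64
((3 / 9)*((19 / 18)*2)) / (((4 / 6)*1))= 19 / 18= 1.06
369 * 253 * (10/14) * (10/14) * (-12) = -28007100/49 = -571573.47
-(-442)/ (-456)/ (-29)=221/ 6612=0.03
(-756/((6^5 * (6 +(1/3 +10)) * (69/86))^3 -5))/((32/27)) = -405724221/673039423477392472328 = -0.00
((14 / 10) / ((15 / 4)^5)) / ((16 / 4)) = 1792 / 3796875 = 0.00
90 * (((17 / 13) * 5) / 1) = 588.46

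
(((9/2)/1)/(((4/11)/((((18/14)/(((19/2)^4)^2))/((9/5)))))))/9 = 1760/118884941287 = 0.00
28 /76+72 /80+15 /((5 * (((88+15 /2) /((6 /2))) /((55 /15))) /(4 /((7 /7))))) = 96191 /36290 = 2.65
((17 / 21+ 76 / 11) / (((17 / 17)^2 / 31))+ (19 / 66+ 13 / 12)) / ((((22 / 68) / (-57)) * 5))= -71821957 / 8470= -8479.57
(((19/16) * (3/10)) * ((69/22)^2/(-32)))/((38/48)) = -42849/309760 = -0.14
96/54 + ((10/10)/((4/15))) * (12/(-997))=15547/8973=1.73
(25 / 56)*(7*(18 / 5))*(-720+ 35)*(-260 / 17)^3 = 135445050000 / 4913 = 27568705.48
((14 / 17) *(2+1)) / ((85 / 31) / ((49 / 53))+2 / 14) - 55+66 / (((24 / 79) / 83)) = 962086285 / 53516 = 17977.54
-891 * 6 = -5346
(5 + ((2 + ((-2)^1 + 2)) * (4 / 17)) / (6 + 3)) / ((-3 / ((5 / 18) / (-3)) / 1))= 3865 / 24786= 0.16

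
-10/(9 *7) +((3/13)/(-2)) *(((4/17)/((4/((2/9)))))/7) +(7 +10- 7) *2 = 276247/13923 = 19.84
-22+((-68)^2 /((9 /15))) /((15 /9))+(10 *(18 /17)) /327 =8527566 /1853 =4602.03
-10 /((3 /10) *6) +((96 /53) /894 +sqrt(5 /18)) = -394706 /71073 +sqrt(10) /6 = -5.03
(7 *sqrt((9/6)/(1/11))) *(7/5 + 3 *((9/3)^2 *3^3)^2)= 5037061.42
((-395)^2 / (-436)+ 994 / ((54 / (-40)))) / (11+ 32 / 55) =-708419525 / 7498764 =-94.47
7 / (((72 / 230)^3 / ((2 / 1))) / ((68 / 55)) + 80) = 36196825 / 413742152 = 0.09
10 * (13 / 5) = 26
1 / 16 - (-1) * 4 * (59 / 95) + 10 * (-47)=-467.45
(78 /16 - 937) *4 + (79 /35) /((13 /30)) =-677639 /182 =-3723.29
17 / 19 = 0.89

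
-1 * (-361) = 361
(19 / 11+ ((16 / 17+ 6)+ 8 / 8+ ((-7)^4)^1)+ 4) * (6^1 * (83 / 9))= 74956138 / 561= 133611.65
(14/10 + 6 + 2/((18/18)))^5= 229345007/3125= 73390.40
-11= -11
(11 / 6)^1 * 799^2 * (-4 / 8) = -7022411 / 12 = -585200.92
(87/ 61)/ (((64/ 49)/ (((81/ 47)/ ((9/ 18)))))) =345303/ 91744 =3.76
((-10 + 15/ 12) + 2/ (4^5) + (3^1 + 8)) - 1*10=-3967/ 512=-7.75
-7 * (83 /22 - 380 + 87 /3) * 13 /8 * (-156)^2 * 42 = 44407508418 /11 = 4037046219.82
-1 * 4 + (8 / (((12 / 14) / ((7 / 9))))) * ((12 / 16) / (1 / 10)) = 454 / 9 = 50.44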